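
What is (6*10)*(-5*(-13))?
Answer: 3900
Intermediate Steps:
(6*10)*(-5*(-13)) = 60*65 = 3900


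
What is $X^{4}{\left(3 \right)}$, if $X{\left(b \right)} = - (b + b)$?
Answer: $1296$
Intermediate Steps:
$X{\left(b \right)} = - 2 b$
$X^{4}{\left(3 \right)} = \left(\left(-2\right) 3\right)^{4} = \left(-6\right)^{4} = 1296$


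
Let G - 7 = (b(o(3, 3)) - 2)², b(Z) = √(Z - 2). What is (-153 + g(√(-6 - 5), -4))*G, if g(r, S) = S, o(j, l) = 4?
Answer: -2041 + 628*√2 ≈ -1152.9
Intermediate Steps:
b(Z) = √(-2 + Z)
G = 7 + (-2 + √2)² (G = 7 + (√(-2 + 4) - 2)² = 7 + (√2 - 2)² = 7 + (-2 + √2)² ≈ 7.3431)
(-153 + g(√(-6 - 5), -4))*G = (-153 - 4)*(13 - 4*√2) = -157*(13 - 4*√2) = -2041 + 628*√2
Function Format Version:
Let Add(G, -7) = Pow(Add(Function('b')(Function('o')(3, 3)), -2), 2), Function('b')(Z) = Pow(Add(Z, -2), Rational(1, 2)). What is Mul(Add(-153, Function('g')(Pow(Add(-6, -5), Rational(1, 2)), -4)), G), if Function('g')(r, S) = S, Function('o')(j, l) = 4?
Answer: Add(-2041, Mul(628, Pow(2, Rational(1, 2)))) ≈ -1152.9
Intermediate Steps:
Function('b')(Z) = Pow(Add(-2, Z), Rational(1, 2))
G = Add(7, Pow(Add(-2, Pow(2, Rational(1, 2))), 2)) (G = Add(7, Pow(Add(Pow(Add(-2, 4), Rational(1, 2)), -2), 2)) = Add(7, Pow(Add(Pow(2, Rational(1, 2)), -2), 2)) = Add(7, Pow(Add(-2, Pow(2, Rational(1, 2))), 2)) ≈ 7.3431)
Mul(Add(-153, Function('g')(Pow(Add(-6, -5), Rational(1, 2)), -4)), G) = Mul(Add(-153, -4), Add(13, Mul(-4, Pow(2, Rational(1, 2))))) = Mul(-157, Add(13, Mul(-4, Pow(2, Rational(1, 2))))) = Add(-2041, Mul(628, Pow(2, Rational(1, 2))))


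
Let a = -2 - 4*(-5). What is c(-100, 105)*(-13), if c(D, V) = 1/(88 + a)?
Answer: -13/106 ≈ -0.12264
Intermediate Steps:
a = 18 (a = -2 + 20 = 18)
c(D, V) = 1/106 (c(D, V) = 1/(88 + 18) = 1/106)
c(-100, 105)*(-13) = (1/106)*(-13) = -13/106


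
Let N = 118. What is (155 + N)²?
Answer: 74529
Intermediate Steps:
(155 + N)² = (155 + 118)² = 273² = 74529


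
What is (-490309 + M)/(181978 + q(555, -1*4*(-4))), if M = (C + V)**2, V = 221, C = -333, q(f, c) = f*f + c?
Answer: -477765/490019 ≈ -0.97499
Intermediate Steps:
q(f, c) = c + f**2 (q(f, c) = f**2 + c = c + f**2)
M = 12544 (M = (-333 + 221)**2 = (-112)**2 = 12544)
(-490309 + M)/(181978 + q(555, -1*4*(-4))) = (-490309 + 12544)/(181978 + (-1*4*(-4) + 555**2)) = -477765/(181978 + (-4*(-4) + 308025)) = -477765/(181978 + (16 + 308025)) = -477765/(181978 + 308041) = -477765/490019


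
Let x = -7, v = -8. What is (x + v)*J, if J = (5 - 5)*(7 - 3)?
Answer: 0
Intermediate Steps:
J = 0 (J = 0*4 = 0)
(x + v)*J = (-7 - 8)*0 = -15*0 = 0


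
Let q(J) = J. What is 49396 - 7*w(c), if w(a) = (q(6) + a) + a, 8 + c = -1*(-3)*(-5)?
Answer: 49676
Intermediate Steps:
c = -23 (c = -8 - 1*(-3)*(-5) = -8 + 3*(-5) = -8 - 15 = -23)
w(a) = 6 + 2*a (w(a) = (6 + a) + a = 6 + 2*a)
49396 - 7*w(c) = 49396 - 7*(6 + 2*(-23)) = 49396 - 7*(6 - 46) = 49396 - 7*(-40) = 49396 + 280 = 49676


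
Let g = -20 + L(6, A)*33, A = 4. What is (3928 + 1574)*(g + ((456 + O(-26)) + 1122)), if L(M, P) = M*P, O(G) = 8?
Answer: 12973716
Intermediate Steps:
g = 772 (g = -20 + (6*4)*33 = -20 + 24*33 = -20 + 792 = 772)
(3928 + 1574)*(g + ((456 + O(-26)) + 1122)) = (3928 + 1574)*(772 + ((456 + 8) + 1122)) = 5502*(772 + (464 + 1122)) = 5502*(772 + 1586) = 5502*2358 = 12973716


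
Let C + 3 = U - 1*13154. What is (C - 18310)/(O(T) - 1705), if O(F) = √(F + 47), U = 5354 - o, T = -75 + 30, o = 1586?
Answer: 6746685/415289 + 3957*√2/415289 ≈ 16.259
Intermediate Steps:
T = -45
U = 3768 (U = 5354 - 1*1586 = 5354 - 1586 = 3768)
C = -9389 (C = -3 + (3768 - 1*13154) = -3 + (3768 - 13154) = -3 - 9386 = -9389)
O(F) = √(47 + F)
(C - 18310)/(O(T) - 1705) = (-9389 - 18310)/(√(47 - 45) - 1705) = -27699/(√2 - 1705) = -27699/(-1705 + √2)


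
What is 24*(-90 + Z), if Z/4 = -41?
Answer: -6096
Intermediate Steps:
Z = -164 (Z = 4*(-41) = -164)
24*(-90 + Z) = 24*(-90 - 164) = 24*(-254) = -6096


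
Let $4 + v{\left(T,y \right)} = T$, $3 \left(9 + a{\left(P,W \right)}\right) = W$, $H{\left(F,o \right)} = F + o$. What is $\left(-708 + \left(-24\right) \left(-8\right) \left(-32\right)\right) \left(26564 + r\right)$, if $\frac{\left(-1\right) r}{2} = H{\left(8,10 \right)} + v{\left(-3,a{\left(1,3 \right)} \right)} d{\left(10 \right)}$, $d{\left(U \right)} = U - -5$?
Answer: $-183208776$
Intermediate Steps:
$a{\left(P,W \right)} = -9 + \frac{W}{3}$
$d{\left(U \right)} = 5 + U$ ($d{\left(U \right)} = U + 5 = 5 + U$)
$v{\left(T,y \right)} = -4 + T$
$r = 174$ ($r = - 2 \left(\left(8 + 10\right) + \left(-4 - 3\right) \left(5 + 10\right)\right) = - 2 \left(18 - 105\right) = \left(-2\right) \left(-87\right) = 174$)
$\left(-708 + \left(-24\right) \left(-8\right) \left(-32\right)\right) \left(26564 + r\right) = \left(-708 + \left(-24\right) \left(-8\right) \left(-32\right)\right) \left(26564 + 174\right) = \left(-708 + 192 \left(-32\right)\right) 26738 = \left(-708 - 6144\right) 26738 = \left(-6852\right) 26738 = -183208776$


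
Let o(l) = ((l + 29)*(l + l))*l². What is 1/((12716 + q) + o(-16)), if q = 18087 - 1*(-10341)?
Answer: -1/65352 ≈ -1.5302e-5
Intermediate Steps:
q = 28428 (q = 18087 + 10341 = 28428)
o(l) = 2*l³*(29 + l) (o(l) = ((29 + l)*(2*l))*l² = (2*l*(29 + l))*l² = 2*l³*(29 + l))
1/((12716 + q) + o(-16)) = 1/((12716 + 28428) + 2*(-16)³*(29 - 16)) = 1/(41144 + 2*(-4096)*13) = 1/(41144 - 106496) = 1/(-65352) = -1/65352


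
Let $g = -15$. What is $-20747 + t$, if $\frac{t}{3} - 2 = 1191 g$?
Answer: $-74336$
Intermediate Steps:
$t = -53589$ ($t = 6 + 3 \cdot 1191 \left(-15\right) = 6 + 3 \left(-17865\right) = 6 - 53595 = -53589$)
$-20747 + t = -20747 - 53589 = -74336$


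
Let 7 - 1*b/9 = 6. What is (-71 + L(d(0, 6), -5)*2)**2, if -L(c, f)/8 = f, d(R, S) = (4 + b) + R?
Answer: 81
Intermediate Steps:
b = 9 (b = 63 - 9*6 = 63 - 54 = 9)
d(R, S) = 13 + R (d(R, S) = (4 + 9) + R = 13 + R)
L(c, f) = -8*f
(-71 + L(d(0, 6), -5)*2)**2 = (-71 - 8*(-5)*2)**2 = (-71 + 40*2)**2 = (-71 + 80)**2 = 9**2 = 81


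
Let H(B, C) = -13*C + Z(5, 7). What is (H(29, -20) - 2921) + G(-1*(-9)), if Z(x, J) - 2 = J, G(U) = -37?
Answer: -2689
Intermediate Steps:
Z(x, J) = 2 + J
H(B, C) = 9 - 13*C (H(B, C) = -13*C + (2 + 7) = -13*C + 9 = 9 - 13*C)
(H(29, -20) - 2921) + G(-1*(-9)) = ((9 - 13*(-20)) - 2921) - 37 = ((9 + 260) - 2921) - 37 = (269 - 2921) - 37 = -2652 - 37 = -2689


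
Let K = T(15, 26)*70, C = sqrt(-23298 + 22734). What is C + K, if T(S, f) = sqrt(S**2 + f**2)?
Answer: 70*sqrt(901) + 2*I*sqrt(141) ≈ 2101.2 + 23.749*I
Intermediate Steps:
C = 2*I*sqrt(141) (C = sqrt(-564) = 2*I*sqrt(141) ≈ 23.749*I)
K = 70*sqrt(901) (K = sqrt(15**2 + 26**2)*70 = sqrt(225 + 676)*70 = sqrt(901)*70 = 70*sqrt(901) ≈ 2101.2)
C + K = 2*I*sqrt(141) + 70*sqrt(901) = 70*sqrt(901) + 2*I*sqrt(141)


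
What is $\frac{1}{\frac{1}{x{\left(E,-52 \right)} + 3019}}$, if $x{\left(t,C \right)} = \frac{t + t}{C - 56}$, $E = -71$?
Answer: $\frac{163097}{54} \approx 3020.3$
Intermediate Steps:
$x{\left(t,C \right)} = \frac{2 t}{-56 + C}$
$\frac{1}{\frac{1}{x{\left(E,-52 \right)} + 3019}} = \frac{1}{\frac{1}{2 \left(-71\right) \frac{1}{-56 - 52} + 3019}} = \frac{1}{\frac{1}{2 \left(-71\right) \frac{1}{-108} + 3019}} = \frac{1}{\frac{1}{2 \left(-71\right) \left(- \frac{1}{108}\right) + 3019}} = \frac{1}{\frac{1}{\frac{71}{54} + 3019}} = \frac{1}{\frac{1}{\frac{163097}{54}}} = \frac{1}{\frac{54}{163097}} = \frac{163097}{54}$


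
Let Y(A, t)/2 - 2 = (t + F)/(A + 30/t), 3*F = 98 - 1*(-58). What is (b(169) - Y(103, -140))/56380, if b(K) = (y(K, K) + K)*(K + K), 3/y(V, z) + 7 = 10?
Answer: 20670412/20282705 ≈ 1.0191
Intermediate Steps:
y(V, z) = 1 (y(V, z) = 3/(-7 + 10) = 3/3 = 3*(⅓) = 1)
F = 52 (F = (98 - 1*(-58))/3 = (98 + 58)/3 = (⅓)*156 = 52)
Y(A, t) = 4 + 2*(52 + t)/(A + 30/t) (Y(A, t) = 4 + 2*((t + 52)/(A + 30/t)) = 4 + 2*((52 + t)/(A + 30/t)) = 4 + 2*(52 + t)/(A + 30/t))
b(K) = 2*K*(1 + K) (b(K) = (1 + K)*(K + K) = (1 + K)*(2*K) = 2*K*(1 + K))
(b(169) - Y(103, -140))/56380 = (2*169*(1 + 169) - 2*(60 + (-140)² + 52*(-140) + 2*103*(-140))/(30 + 103*(-140)))/56380 = (2*169*170 - 2*(60 + 19600 - 7280 - 28840)/(30 - 14420))*(1/56380) = (57460 - 2*(-16460)/(-14390))*(1/56380) = (57460 - 2*(-1)*(-16460)/14390)*(1/56380) = (57460 - 1*3292/1439)*(1/56380) = (57460 - 3292/1439)*(1/56380) = (82681648/1439)*(1/56380) = 20670412/20282705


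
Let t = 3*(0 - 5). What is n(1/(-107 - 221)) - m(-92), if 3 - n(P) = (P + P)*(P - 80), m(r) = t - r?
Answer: -4006849/53792 ≈ -74.488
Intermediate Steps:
t = -15 (t = 3*(-5) = -15)
m(r) = -15 - r
n(P) = 3 - 2*P*(-80 + P) (n(P) = 3 - (P + P)*(P - 80) = 3 - 2*P*(-80 + P))
n(1/(-107 - 221)) - m(-92) = (3 - 2/(-107 - 221)**2 + 160/(-107 - 221)) - (-15 - 1*(-92)) = (3 - 2*(1/(-328))**2 + 160/(-328)) - (-15 + 92) = (3 - 2*(-1/328)**2 + 160*(-1/328)) - 1*77 = (3 - 2*1/107584 - 20/41) - 77 = (3 - 1/53792 - 20/41) - 77 = 135135/53792 - 77 = -4006849/53792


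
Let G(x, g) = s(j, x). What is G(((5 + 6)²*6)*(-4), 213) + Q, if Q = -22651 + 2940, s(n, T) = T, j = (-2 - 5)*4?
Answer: -22615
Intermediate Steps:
j = -28 (j = -7*4 = -28)
G(x, g) = x
Q = -19711
G(((5 + 6)²*6)*(-4), 213) + Q = ((5 + 6)²*6)*(-4) - 19711 = (11²*6)*(-4) - 19711 = (121*6)*(-4) - 19711 = 726*(-4) - 19711 = -2904 - 19711 = -22615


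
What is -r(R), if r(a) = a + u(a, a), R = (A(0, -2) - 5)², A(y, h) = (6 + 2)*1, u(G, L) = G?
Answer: -18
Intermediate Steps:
A(y, h) = 8 (A(y, h) = 8*1 = 8)
R = 9 (R = (8 - 5)² = 3² = 9)
r(a) = 2*a (r(a) = a + a = 2*a)
-r(R) = -2*9 = -1*18 = -18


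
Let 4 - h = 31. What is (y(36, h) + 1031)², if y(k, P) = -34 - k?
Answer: 923521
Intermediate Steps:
h = -27 (h = 4 - 1*31 = 4 - 31 = -27)
(y(36, h) + 1031)² = ((-34 - 1*36) + 1031)² = ((-34 - 36) + 1031)² = (-70 + 1031)² = 961² = 923521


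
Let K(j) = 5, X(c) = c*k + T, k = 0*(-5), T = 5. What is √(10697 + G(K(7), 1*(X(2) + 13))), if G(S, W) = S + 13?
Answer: √10715 ≈ 103.51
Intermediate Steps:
k = 0
X(c) = 5 (X(c) = c*0 + 5 = 0 + 5 = 5)
G(S, W) = 13 + S
√(10697 + G(K(7), 1*(X(2) + 13))) = √(10697 + (13 + 5)) = √(10697 + 18) = √10715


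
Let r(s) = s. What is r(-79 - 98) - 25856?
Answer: -26033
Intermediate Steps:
r(-79 - 98) - 25856 = (-79 - 98) - 25856 = -177 - 25856 = -26033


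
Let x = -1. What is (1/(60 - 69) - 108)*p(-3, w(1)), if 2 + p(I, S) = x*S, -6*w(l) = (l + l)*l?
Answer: 4865/27 ≈ 180.19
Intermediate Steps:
w(l) = -l²/3 (w(l) = -(l + l)*l/6 = -2*l*l/6 = -l²/3)
p(I, S) = -2 - S
(1/(60 - 69) - 108)*p(-3, w(1)) = (1/(60 - 69) - 108)*(-2 - (-1)*1²/3) = (1/(-9) - 108)*(-2 - (-1)/3) = (-⅑ - 108)*(-2 - 1*(-⅓)) = -973*(-2 + ⅓)/9 = -973/9*(-5/3) = 4865/27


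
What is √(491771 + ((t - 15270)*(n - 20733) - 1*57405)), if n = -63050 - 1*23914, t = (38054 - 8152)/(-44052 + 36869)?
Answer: √84896037255904886/7183 ≈ 40564.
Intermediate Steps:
t = -29902/7183 (t = 29902/(-7183) = 29902*(-1/7183) = -29902/7183 ≈ -4.1629)
n = -86964 (n = -63050 - 23914 = -86964)
√(491771 + ((t - 15270)*(n - 20733) - 1*57405)) = √(491771 + ((-29902/7183 - 15270)*(-86964 - 20733) - 1*57405)) = √(491771 + (-109714312/7183*(-107697) - 57405)) = √(491771 + (11815902259464/7183 - 57405)) = √(491771 + 11815489919349/7183) = √(11819022310442/7183) = √84896037255904886/7183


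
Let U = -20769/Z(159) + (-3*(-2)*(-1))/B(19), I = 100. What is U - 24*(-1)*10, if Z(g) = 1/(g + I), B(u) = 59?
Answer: -317356935/59 ≈ -5.3789e+6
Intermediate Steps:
Z(g) = 1/(100 + g) (Z(g) = 1/(g + 100) = 1/(100 + g))
U = -317371095/59 (U = -20769/(1/(100 + 159)) + (-3*(-2)*(-1))/59 = -20769/(1/259) + (6*(-1))*(1/59) = -20769/1/259 - 6*1/59 = -20769*259 - 6/59 = -5379171 - 6/59 = -317371095/59 ≈ -5.3792e+6)
U - 24*(-1)*10 = -317371095/59 - 24*(-1)*10 = -317371095/59 + 24*10 = -317371095/59 + 240 = -317356935/59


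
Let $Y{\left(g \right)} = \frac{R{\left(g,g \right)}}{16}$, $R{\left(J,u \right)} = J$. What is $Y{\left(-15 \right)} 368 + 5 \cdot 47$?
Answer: $-110$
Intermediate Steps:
$Y{\left(g \right)} = \frac{g}{16}$
$Y{\left(-15 \right)} 368 + 5 \cdot 47 = \frac{1}{16} \left(-15\right) 368 + 5 \cdot 47 = \left(- \frac{15}{16}\right) 368 + 235 = -345 + 235 = -110$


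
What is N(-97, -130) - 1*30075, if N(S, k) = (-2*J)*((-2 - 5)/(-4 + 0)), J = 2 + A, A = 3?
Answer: -60185/2 ≈ -30093.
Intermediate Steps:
J = 5 (J = 2 + 3 = 5)
N(S, k) = -35/2 (N(S, k) = (-2*5)*((-2 - 5)/(-4 + 0)) = -(-70)/(-4) = -(-70)*(-1)/4 = -10*7/4 = -35/2)
N(-97, -130) - 1*30075 = -35/2 - 1*30075 = -35/2 - 30075 = -60185/2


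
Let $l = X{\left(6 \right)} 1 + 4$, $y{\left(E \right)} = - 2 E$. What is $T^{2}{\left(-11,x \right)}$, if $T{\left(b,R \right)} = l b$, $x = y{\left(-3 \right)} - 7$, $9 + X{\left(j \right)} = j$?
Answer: $121$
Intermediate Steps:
$X{\left(j \right)} = -9 + j$
$x = -1$ ($x = \left(-2\right) \left(-3\right) - 7 = 6 - 7 = -1$)
$l = 1$ ($l = \left(-9 + 6\right) 1 + 4 = \left(-3\right) 1 + 4 = -3 + 4 = 1$)
$T{\left(b,R \right)} = b$ ($T{\left(b,R \right)} = 1 b = b$)
$T^{2}{\left(-11,x \right)} = \left(-11\right)^{2} = 121$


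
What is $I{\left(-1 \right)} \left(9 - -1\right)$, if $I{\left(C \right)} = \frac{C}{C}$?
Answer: $10$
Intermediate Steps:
$I{\left(C \right)} = 1$
$I{\left(-1 \right)} \left(9 - -1\right) = 1 \left(9 - -1\right) = 1 \left(9 + 1\right) = 1 \cdot 10 = 10$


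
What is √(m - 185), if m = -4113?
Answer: I*√4298 ≈ 65.559*I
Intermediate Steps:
√(m - 185) = √(-4113 - 185) = √(-4298) = I*√4298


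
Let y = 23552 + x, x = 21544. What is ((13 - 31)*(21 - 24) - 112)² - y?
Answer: -41732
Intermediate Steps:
y = 45096 (y = 23552 + 21544 = 45096)
((13 - 31)*(21 - 24) - 112)² - y = ((13 - 31)*(21 - 24) - 112)² - 1*45096 = (-18*(-3) - 112)² - 45096 = (54 - 112)² - 45096 = (-58)² - 45096 = 3364 - 45096 = -41732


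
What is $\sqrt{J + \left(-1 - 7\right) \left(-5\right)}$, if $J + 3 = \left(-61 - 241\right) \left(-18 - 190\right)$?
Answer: $\sqrt{62853} \approx 250.71$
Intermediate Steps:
$J = 62813$ ($J = -3 + \left(-61 - 241\right) \left(-18 - 190\right) = -3 - -62816 = -3 + 62816 = 62813$)
$\sqrt{J + \left(-1 - 7\right) \left(-5\right)} = \sqrt{62813 + \left(-1 - 7\right) \left(-5\right)} = \sqrt{62813 - -40} = \sqrt{62813 + 40} = \sqrt{62853}$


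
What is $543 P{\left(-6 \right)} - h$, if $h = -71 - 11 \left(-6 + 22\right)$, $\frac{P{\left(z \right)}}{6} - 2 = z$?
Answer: $-12785$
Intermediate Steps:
$P{\left(z \right)} = 12 + 6 z$
$h = -247$ ($h = -71 - 176 = -247$)
$543 P{\left(-6 \right)} - h = 543 \left(12 + 6 \left(-6\right)\right) - -247 = 543 \left(12 - 36\right) + 247 = 543 \left(-24\right) + 247 = -13032 + 247 = -12785$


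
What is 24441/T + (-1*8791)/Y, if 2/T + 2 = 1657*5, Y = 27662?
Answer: 1400007030751/13831 ≈ 1.0122e+8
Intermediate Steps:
T = 2/8283 (T = 2/(-2 + 1657*5) = 2/(-2 + 8285) = 2/8283 ≈ 0.00024146)
24441/T + (-1*8791)/Y = 24441/(2/8283) - 1*8791/27662 = 24441*(8283/2) - 8791*1/27662 = 202444803/2 - 8791/27662 = 1400007030751/13831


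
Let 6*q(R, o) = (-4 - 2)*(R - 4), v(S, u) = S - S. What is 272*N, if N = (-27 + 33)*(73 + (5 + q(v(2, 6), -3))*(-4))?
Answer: 60384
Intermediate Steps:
v(S, u) = 0
q(R, o) = 4 - R (q(R, o) = ((-4 - 2)*(R - 4))/6 = (-6*(-4 + R))/6 = (24 - 6*R)/6 = 4 - R)
N = 222 (N = (-27 + 33)*(73 + (5 + (4 - 1*0))*(-4)) = 6*(73 + (5 + (4 + 0))*(-4)) = 6*(73 + (5 + 4)*(-4)) = 6*(73 + 9*(-4)) = 6*(73 - 36) = 6*37 = 222)
272*N = 272*222 = 60384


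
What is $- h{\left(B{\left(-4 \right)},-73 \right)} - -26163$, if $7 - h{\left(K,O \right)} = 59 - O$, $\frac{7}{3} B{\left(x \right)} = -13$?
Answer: $26288$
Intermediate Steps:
$B{\left(x \right)} = - \frac{39}{7}$ ($B{\left(x \right)} = \frac{3}{7} \left(-13\right) = - \frac{39}{7}$)
$h{\left(K,O \right)} = -52 + O$ ($h{\left(K,O \right)} = 7 - \left(59 - O\right) = 7 + \left(-59 + O\right) = -52 + O$)
$- h{\left(B{\left(-4 \right)},-73 \right)} - -26163 = - (-52 - 73) - -26163 = \left(-1\right) \left(-125\right) + 26163 = 125 + 26163 = 26288$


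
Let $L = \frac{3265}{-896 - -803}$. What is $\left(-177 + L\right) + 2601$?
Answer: $\frac{222167}{93} \approx 2388.9$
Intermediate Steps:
$L = - \frac{3265}{93}$ ($L = \frac{3265}{-896 + 803} = \frac{3265}{-93} = 3265 \left(- \frac{1}{93}\right) = - \frac{3265}{93} \approx -35.108$)
$\left(-177 + L\right) + 2601 = \left(-177 - \frac{3265}{93}\right) + 2601 = - \frac{19726}{93} + 2601 = \frac{222167}{93}$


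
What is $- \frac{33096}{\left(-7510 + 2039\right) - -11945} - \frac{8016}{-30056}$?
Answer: $- \frac{1510958}{311831} \approx -4.8454$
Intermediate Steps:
$- \frac{33096}{\left(-7510 + 2039\right) - -11945} - \frac{8016}{-30056} = - \frac{33096}{-5471 + 11945} - - \frac{1002}{3757} = - \frac{33096}{6474} + \frac{1002}{3757} = \left(-33096\right) \frac{1}{6474} + \frac{1002}{3757} = - \frac{5516}{1079} + \frac{1002}{3757} = - \frac{1510958}{311831}$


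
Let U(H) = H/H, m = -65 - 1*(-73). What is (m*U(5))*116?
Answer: 928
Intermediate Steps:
m = 8 (m = -65 + 73 = 8)
U(H) = 1
(m*U(5))*116 = (8*1)*116 = 8*116 = 928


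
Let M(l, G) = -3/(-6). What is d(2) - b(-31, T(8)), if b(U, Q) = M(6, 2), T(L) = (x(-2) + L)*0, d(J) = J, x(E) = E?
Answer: 3/2 ≈ 1.5000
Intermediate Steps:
M(l, G) = ½ (M(l, G) = -3*(-⅙) = ½)
T(L) = 0 (T(L) = (-2 + L)*0 = 0)
b(U, Q) = ½
d(2) - b(-31, T(8)) = 2 - 1*½ = 2 - ½ = 3/2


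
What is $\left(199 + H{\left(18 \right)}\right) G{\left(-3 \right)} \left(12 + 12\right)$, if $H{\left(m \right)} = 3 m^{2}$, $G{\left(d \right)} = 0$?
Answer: $0$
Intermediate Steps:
$\left(199 + H{\left(18 \right)}\right) G{\left(-3 \right)} \left(12 + 12\right) = \left(199 + 3 \cdot 18^{2}\right) 0 \left(12 + 12\right) = \left(199 + 3 \cdot 324\right) 0 \cdot 24 = \left(199 + 972\right) 0 = 1171 \cdot 0 = 0$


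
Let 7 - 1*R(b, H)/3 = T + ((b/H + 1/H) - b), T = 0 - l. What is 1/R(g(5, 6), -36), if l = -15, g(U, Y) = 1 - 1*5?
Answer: -4/145 ≈ -0.027586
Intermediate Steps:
g(U, Y) = -4 (g(U, Y) = 1 - 5 = -4)
T = 15 (T = 0 - 1*(-15) = 0 + 15 = 15)
R(b, H) = -24 - 3/H + 3*b - 3*b/H (R(b, H) = 21 - 3*(15 + ((b/H + 1/H) - b)) = 21 - 3*(15 + ((1/H + b/H) - b)) = 21 - 3*(15 + (1/H - b + b/H)) = 21 - 3*(15 + 1/H - b + b/H) = 21 + (-45 - 3/H + 3*b - 3*b/H) = -24 - 3/H + 3*b - 3*b/H)
1/R(g(5, 6), -36) = 1/(3*(-1 - 1*(-4) - 36*(-8 - 4))/(-36)) = 1/(3*(-1/36)*(-1 + 4 - 36*(-12))) = 1/(3*(-1/36)*(-1 + 4 + 432)) = 1/(3*(-1/36)*435) = 1/(-145/4) = -4/145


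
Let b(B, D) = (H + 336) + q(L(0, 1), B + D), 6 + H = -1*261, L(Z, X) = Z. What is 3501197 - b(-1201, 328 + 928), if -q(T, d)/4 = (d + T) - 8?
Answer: 3501316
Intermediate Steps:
H = -267 (H = -6 - 1*261 = -6 - 261 = -267)
q(T, d) = 32 - 4*T - 4*d (q(T, d) = -4*((d + T) - 8) = -4*((T + d) - 8) = -4*(-8 + T + d) = 32 - 4*T - 4*d)
b(B, D) = 101 - 4*B - 4*D (b(B, D) = (-267 + 336) + (32 - 4*0 - 4*(B + D)) = 69 + (32 + 0 + (-4*B - 4*D)) = 69 + (32 - 4*B - 4*D) = 101 - 4*B - 4*D)
3501197 - b(-1201, 328 + 928) = 3501197 - (101 - 4*(-1201) - 4*(328 + 928)) = 3501197 - (101 + 4804 - 4*1256) = 3501197 - (101 + 4804 - 5024) = 3501197 - 1*(-119) = 3501197 + 119 = 3501316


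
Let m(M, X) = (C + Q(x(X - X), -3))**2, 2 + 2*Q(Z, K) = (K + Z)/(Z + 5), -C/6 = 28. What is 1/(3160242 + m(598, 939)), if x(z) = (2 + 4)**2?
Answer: 6724/21440597833 ≈ 3.1361e-7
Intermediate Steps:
C = -168 (C = -6*28 = -168)
x(z) = 36 (x(z) = 6**2 = 36)
Q(Z, K) = -1 + (K + Z)/(2*(5 + Z)) (Q(Z, K) = -1 + ((K + Z)/(Z + 5))/2 = -1 + ((K + Z)/(5 + Z))/2 = -1 + (K + Z)/(2*(5 + Z)))
m(M, X) = 191130625/6724 (m(M, X) = (-168 + (-10 - 3 - 1*36)/(2*(5 + 36)))**2 = (-168 + (1/2)*(-10 - 3 - 36)/41)**2 = (-168 + (1/2)*(1/41)*(-49))**2 = (-168 - 49/82)**2 = (-13825/82)**2 = 191130625/6724)
1/(3160242 + m(598, 939)) = 1/(3160242 + 191130625/6724) = 1/(21440597833/6724) = 6724/21440597833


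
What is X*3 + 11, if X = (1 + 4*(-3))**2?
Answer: 374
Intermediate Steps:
X = 121 (X = (1 - 12)**2 = (-11)**2 = 121)
X*3 + 11 = 121*3 + 11 = 363 + 11 = 374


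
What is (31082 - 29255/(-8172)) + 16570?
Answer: 389441399/8172 ≈ 47656.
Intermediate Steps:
(31082 - 29255/(-8172)) + 16570 = (31082 - 29255*(-1/8172)) + 16570 = (31082 + 29255/8172) + 16570 = 254031359/8172 + 16570 = 389441399/8172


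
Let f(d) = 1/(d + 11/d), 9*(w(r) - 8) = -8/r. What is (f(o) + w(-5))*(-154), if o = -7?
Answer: -111727/90 ≈ -1241.4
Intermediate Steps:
w(r) = 8 - 8/(9*r) (w(r) = 8 + (-8/r)/9 = 8 - 8/(9*r))
(f(o) + w(-5))*(-154) = (-7/(11 + (-7)**2) + (8 - 8/9/(-5)))*(-154) = (-7/(11 + 49) + (8 - 8/9*(-1/5)))*(-154) = (-7/60 + (8 + 8/45))*(-154) = (-7*1/60 + 368/45)*(-154) = (-7/60 + 368/45)*(-154) = (1451/180)*(-154) = -111727/90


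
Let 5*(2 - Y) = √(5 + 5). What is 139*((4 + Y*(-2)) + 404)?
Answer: 56156 + 278*√10/5 ≈ 56332.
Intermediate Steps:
Y = 2 - √10/5 (Y = 2 - √(5 + 5)/5 = 2 - √10/5 ≈ 1.3675)
139*((4 + Y*(-2)) + 404) = 139*((4 + (2 - √10/5)*(-2)) + 404) = 139*((4 + (-4 + 2*√10/5)) + 404) = 139*(2*√10/5 + 404) = 139*(404 + 2*√10/5) = 56156 + 278*√10/5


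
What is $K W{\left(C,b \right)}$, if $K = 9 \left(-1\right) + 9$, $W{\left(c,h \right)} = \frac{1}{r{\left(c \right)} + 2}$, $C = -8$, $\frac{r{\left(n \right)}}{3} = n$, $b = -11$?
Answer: $0$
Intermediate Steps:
$r{\left(n \right)} = 3 n$
$W{\left(c,h \right)} = \frac{1}{2 + 3 c}$ ($W{\left(c,h \right)} = \frac{1}{3 c + 2} = \frac{1}{2 + 3 c}$)
$K = 0$ ($K = -9 + 9 = 0$)
$K W{\left(C,b \right)} = \frac{0}{2 + 3 \left(-8\right)} = \frac{0}{2 - 24} = \frac{0}{-22} = 0 \left(- \frac{1}{22}\right) = 0$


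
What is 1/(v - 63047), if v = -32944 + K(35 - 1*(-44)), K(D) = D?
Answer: -1/95912 ≈ -1.0426e-5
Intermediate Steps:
v = -32865 (v = -32944 + (35 - 1*(-44)) = -32944 + (35 + 44) = -32944 + 79 = -32865)
1/(v - 63047) = 1/(-32865 - 63047) = 1/(-95912) = -1/95912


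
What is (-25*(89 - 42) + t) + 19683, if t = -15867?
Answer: 2641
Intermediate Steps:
(-25*(89 - 42) + t) + 19683 = (-25*(89 - 42) - 15867) + 19683 = (-25*47 - 15867) + 19683 = (-1175 - 15867) + 19683 = -17042 + 19683 = 2641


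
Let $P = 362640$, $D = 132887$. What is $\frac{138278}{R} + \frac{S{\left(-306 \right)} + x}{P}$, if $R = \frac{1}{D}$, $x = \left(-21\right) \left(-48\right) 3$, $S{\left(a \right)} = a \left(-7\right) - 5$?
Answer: $\frac{6663636411232201}{362640} \approx 1.8375 \cdot 10^{10}$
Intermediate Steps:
$S{\left(a \right)} = -5 - 7 a$ ($S{\left(a \right)} = - 7 a - 5 = -5 - 7 a$)
$x = 3024$ ($x = 1008 \cdot 3 = 3024$)
$R = \frac{1}{132887} \approx 7.5252 \cdot 10^{-6}$
$\frac{138278}{R} + \frac{S{\left(-306 \right)} + x}{P} = 138278 \frac{1}{\frac{1}{132887}} + \frac{\left(-5 - -2142\right) + 3024}{362640} = 138278 \cdot 132887 + \left(\left(-5 + 2142\right) + 3024\right) \frac{1}{362640} = 18375348586 + \left(2137 + 3024\right) \frac{1}{362640} = 18375348586 + 5161 \cdot \frac{1}{362640} = 18375348586 + \frac{5161}{362640} = \frac{6663636411232201}{362640}$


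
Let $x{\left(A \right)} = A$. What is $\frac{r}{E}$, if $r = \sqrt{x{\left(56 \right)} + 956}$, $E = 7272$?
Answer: $\frac{\sqrt{253}}{3636} \approx 0.0043746$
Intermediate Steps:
$r = 2 \sqrt{253}$ ($r = \sqrt{56 + 956} = \sqrt{1012} = 2 \sqrt{253} \approx 31.812$)
$\frac{r}{E} = \frac{2 \sqrt{253}}{7272} = 2 \sqrt{253} \cdot \frac{1}{7272} = \frac{\sqrt{253}}{3636}$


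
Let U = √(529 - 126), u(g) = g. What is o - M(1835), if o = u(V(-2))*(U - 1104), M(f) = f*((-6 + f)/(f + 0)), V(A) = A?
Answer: 379 - 2*√403 ≈ 338.85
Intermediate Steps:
U = √403 ≈ 20.075
M(f) = -6 + f (M(f) = f*((-6 + f)/f) = -6 + f)
o = 2208 - 2*√403 (o = -2*(√403 - 1104) = -2*(-1104 + √403) = 2208 - 2*√403 ≈ 2167.9)
o - M(1835) = (2208 - 2*√403) - (-6 + 1835) = (2208 - 2*√403) - 1*1829 = (2208 - 2*√403) - 1829 = 379 - 2*√403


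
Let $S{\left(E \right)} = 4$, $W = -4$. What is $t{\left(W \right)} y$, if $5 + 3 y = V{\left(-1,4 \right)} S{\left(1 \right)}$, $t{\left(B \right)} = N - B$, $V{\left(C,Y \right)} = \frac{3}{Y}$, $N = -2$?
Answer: $- \frac{4}{3} \approx -1.3333$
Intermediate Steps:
$t{\left(B \right)} = -2 - B$
$y = - \frac{2}{3}$ ($y = - \frac{5}{3} + \frac{\frac{3}{4} \cdot 4}{3} = - \frac{5}{3} + \frac{1}{3} \cdot 3 = - \frac{5}{3} + 1 = - \frac{2}{3} \approx -0.66667$)
$t{\left(W \right)} y = \left(-2 - -4\right) \left(- \frac{2}{3}\right) = \left(-2 + 4\right) \left(- \frac{2}{3}\right) = 2 \left(- \frac{2}{3}\right) = - \frac{4}{3}$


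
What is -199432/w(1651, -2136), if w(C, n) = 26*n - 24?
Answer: 24929/6945 ≈ 3.5895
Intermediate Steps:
w(C, n) = -24 + 26*n
-199432/w(1651, -2136) = -199432/(-24 + 26*(-2136)) = -199432/(-24 - 55536) = -199432/(-55560) = -199432*(-1/55560) = 24929/6945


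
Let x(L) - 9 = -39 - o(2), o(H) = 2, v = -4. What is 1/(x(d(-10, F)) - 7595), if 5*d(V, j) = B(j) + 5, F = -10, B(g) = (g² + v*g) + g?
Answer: -1/7627 ≈ -0.00013111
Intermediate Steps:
B(g) = g² - 3*g (B(g) = (g² - 4*g) + g = g² - 3*g)
d(V, j) = 1 + j*(-3 + j)/5 (d(V, j) = (j*(-3 + j) + 5)/5 = (5 + j*(-3 + j))/5 = 1 + j*(-3 + j)/5)
x(L) = -32 (x(L) = 9 + (-39 - 1*2) = 9 + (-39 - 2) = 9 - 41 = -32)
1/(x(d(-10, F)) - 7595) = 1/(-32 - 7595) = 1/(-7627) = -1/7627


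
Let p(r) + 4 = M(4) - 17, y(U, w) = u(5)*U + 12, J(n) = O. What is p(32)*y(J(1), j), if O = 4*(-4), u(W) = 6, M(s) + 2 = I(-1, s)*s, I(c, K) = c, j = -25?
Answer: 2268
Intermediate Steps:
M(s) = -2 - s
O = -16
J(n) = -16
y(U, w) = 12 + 6*U (y(U, w) = 6*U + 12 = 12 + 6*U)
p(r) = -27 (p(r) = -4 + ((-2 - 1*4) - 17) = -4 + ((-2 - 4) - 17) = -4 + (-6 - 17) = -4 - 23 = -27)
p(32)*y(J(1), j) = -27*(12 + 6*(-16)) = -27*(12 - 96) = -27*(-84) = 2268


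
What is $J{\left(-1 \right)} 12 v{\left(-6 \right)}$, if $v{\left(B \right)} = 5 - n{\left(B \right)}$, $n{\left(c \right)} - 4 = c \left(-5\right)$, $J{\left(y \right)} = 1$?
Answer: $-348$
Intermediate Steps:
$n{\left(c \right)} = 4 - 5 c$ ($n{\left(c \right)} = 4 + c \left(-5\right) = 4 - 5 c$)
$v{\left(B \right)} = 1 + 5 B$ ($v{\left(B \right)} = 5 - \left(4 - 5 B\right) = 5 + \left(-4 + 5 B\right) = 1 + 5 B$)
$J{\left(-1 \right)} 12 v{\left(-6 \right)} = 1 \cdot 12 \left(1 + 5 \left(-6\right)\right) = 12 \left(1 - 30\right) = 12 \left(-29\right) = -348$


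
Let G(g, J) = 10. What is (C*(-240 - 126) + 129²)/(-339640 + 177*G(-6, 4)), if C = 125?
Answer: 29109/337870 ≈ 0.086154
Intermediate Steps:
(C*(-240 - 126) + 129²)/(-339640 + 177*G(-6, 4)) = (125*(-240 - 126) + 129²)/(-339640 + 177*10) = (125*(-366) + 16641)/(-339640 + 1770) = (-45750 + 16641)/(-337870) = -29109*(-1/337870) = 29109/337870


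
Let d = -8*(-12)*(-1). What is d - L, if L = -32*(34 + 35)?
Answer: 2112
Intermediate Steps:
L = -2208 (L = -32*69 = -2208)
d = -96 (d = 96*(-1) = -96)
d - L = -96 - 1*(-2208) = -96 + 2208 = 2112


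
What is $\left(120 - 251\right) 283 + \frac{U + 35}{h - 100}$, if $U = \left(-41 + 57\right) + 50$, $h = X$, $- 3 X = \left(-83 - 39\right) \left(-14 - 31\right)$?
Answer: $- \frac{71550991}{1930} \approx -37073.0$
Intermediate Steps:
$X = -1830$ ($X = - \frac{\left(-83 - 39\right) \left(-14 - 31\right)}{3} = - \frac{\left(-122\right) \left(-45\right)}{3} = \left(- \frac{1}{3}\right) 5490 = -1830$)
$h = -1830$
$U = 66$ ($U = 16 + 50 = 66$)
$\left(120 - 251\right) 283 + \frac{U + 35}{h - 100} = \left(120 - 251\right) 283 + \frac{66 + 35}{-1830 - 100} = \left(-131\right) 283 + \frac{101}{-1930} = -37073 + 101 \left(- \frac{1}{1930}\right) = -37073 - \frac{101}{1930} = - \frac{71550991}{1930}$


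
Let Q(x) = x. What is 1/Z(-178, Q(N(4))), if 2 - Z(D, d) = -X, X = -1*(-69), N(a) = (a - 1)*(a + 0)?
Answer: 1/71 ≈ 0.014085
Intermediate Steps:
N(a) = a*(-1 + a) (N(a) = (-1 + a)*a = a*(-1 + a))
X = 69
Z(D, d) = 71 (Z(D, d) = 2 - (-1)*69 = 2 - 1*(-69) = 2 + 69 = 71)
1/Z(-178, Q(N(4))) = 1/71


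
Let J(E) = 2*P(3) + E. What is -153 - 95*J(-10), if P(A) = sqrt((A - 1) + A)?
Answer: 797 - 190*sqrt(5) ≈ 372.15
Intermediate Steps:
P(A) = sqrt(-1 + 2*A) (P(A) = sqrt((-1 + A) + A) = sqrt(-1 + 2*A))
J(E) = E + 2*sqrt(5) (J(E) = 2*sqrt(-1 + 2*3) + E = 2*sqrt(-1 + 6) + E = 2*sqrt(5) + E = E + 2*sqrt(5))
-153 - 95*J(-10) = -153 - 95*(-10 + 2*sqrt(5)) = -153 + (950 - 190*sqrt(5)) = 797 - 190*sqrt(5)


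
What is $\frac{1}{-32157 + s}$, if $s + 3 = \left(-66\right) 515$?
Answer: $- \frac{1}{66150} \approx -1.5117 \cdot 10^{-5}$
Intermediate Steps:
$s = -33993$ ($s = -3 - 33990 = -33993$)
$\frac{1}{-32157 + s} = \frac{1}{-32157 - 33993} = \frac{1}{-66150} = - \frac{1}{66150}$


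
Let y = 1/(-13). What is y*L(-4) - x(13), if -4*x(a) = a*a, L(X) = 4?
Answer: 2181/52 ≈ 41.942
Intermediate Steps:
y = -1/13 ≈ -0.076923
x(a) = -a²/4 (x(a) = -a*a/4 = -a²/4)
y*L(-4) - x(13) = -1/13*4 - (-1)*13²/4 = -4/13 - (-1)*169/4 = -4/13 - 1*(-169/4) = -4/13 + 169/4 = 2181/52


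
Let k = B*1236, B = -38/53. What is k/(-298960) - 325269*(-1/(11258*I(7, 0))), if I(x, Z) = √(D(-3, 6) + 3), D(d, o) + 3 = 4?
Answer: 322181612763/22297707380 ≈ 14.449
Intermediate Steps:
B = -38/53 (B = -38*1/53 = -38/53 ≈ -0.71698)
D(d, o) = 1 (D(d, o) = -3 + 4 = 1)
k = -46968/53 (k = -38/53*1236 = -46968/53 ≈ -886.19)
I(x, Z) = 2 (I(x, Z) = √(1 + 3) = √4 = 2)
k/(-298960) - 325269*(-1/(11258*I(7, 0))) = -46968/53/(-298960) - 325269/((-11258*2)) = -46968/53*(-1/298960) - 325269/(-22516) = 5871/1980610 - 325269*(-1/22516) = 5871/1980610 + 325269/22516 = 322181612763/22297707380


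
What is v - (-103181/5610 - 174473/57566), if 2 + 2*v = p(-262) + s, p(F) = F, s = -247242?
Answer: -9989631562451/80736315 ≈ -1.2373e+5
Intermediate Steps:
v = -123753 (v = -1 + (-262 - 247242)/2 = -1 + (½)*(-247504) = -1 - 123752 = -123753)
v - (-103181/5610 - 174473/57566) = -123753 - (-103181/5610 - 174473/57566) = -123753 - 1*(-1729627744/80736315) = -123753 + 1729627744/80736315 = -9989631562451/80736315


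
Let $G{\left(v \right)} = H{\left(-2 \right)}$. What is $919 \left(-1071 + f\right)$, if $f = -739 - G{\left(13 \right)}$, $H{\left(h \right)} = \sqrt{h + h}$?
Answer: $-1663390 - 1838 i \approx -1.6634 \cdot 10^{6} - 1838.0 i$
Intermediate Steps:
$H{\left(h \right)} = \sqrt{2} \sqrt{h}$ ($H{\left(h \right)} = \sqrt{2 h} = \sqrt{2} \sqrt{h}$)
$G{\left(v \right)} = 2 i$ ($G{\left(v \right)} = \sqrt{2} \sqrt{-2} = \sqrt{2} i \sqrt{2} = 2 i$)
$f = -739 - 2 i \approx -739.0 - 2.0 i$
$919 \left(-1071 + f\right) = 919 \left(-1071 - \left(739 + 2 i\right)\right) = 919 \left(-1810 - 2 i\right) = -1663390 - 1838 i$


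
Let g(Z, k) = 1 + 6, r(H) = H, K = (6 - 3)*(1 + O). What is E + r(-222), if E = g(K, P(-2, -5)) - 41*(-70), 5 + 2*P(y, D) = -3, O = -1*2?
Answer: 2655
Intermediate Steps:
O = -2
P(y, D) = -4 (P(y, D) = -5/2 + (1/2)*(-3) = -5/2 - 3/2 = -4)
K = -3 (K = (6 - 3)*(1 - 2) = 3*(-1) = -3)
g(Z, k) = 7
E = 2877 (E = 7 - 41*(-70) = 7 + 2870 = 2877)
E + r(-222) = 2877 - 222 = 2655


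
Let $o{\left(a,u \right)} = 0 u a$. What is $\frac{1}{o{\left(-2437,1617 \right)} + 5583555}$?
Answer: $\frac{1}{5583555} \approx 1.791 \cdot 10^{-7}$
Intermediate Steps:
$o{\left(a,u \right)} = 0$ ($o{\left(a,u \right)} = 0 a = 0$)
$\frac{1}{o{\left(-2437,1617 \right)} + 5583555} = \frac{1}{0 + 5583555} = \frac{1}{5583555}$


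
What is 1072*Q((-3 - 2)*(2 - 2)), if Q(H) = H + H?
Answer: 0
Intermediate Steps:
Q(H) = 2*H
1072*Q((-3 - 2)*(2 - 2)) = 1072*(2*((-3 - 2)*(2 - 2))) = 1072*(2*(-5*0)) = 1072*(2*0) = 1072*0 = 0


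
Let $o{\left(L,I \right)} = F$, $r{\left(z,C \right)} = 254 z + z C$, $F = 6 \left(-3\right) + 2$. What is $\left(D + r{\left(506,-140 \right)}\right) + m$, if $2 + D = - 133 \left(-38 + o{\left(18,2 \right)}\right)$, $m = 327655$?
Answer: $392519$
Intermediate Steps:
$F = -16$ ($F = -18 + 2 = -16$)
$r{\left(z,C \right)} = 254 z + C z$
$o{\left(L,I \right)} = -16$
$D = 7180$ ($D = -2 - 133 \left(-38 - 16\right) = -2 - -7182 = -2 + 7182 = 7180$)
$\left(D + r{\left(506,-140 \right)}\right) + m = \left(7180 + 506 \left(254 - 140\right)\right) + 327655 = \left(7180 + 506 \cdot 114\right) + 327655 = \left(7180 + 57684\right) + 327655 = 64864 + 327655 = 392519$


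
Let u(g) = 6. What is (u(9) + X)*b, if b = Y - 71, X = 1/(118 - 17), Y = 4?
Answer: -40669/101 ≈ -402.66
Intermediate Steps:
X = 1/101 ≈ 0.0099010
b = -67 (b = 4 - 71 = -67)
(u(9) + X)*b = (6 + 1/101)*(-67) = (607/101)*(-67) = -40669/101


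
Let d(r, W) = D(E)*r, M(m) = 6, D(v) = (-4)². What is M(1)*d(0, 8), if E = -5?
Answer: 0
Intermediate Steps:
D(v) = 16
d(r, W) = 16*r
M(1)*d(0, 8) = 6*(16*0) = 6*0 = 0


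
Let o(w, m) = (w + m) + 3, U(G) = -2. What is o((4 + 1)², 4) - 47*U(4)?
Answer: 126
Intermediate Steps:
o(w, m) = 3 + m + w (o(w, m) = (m + w) + 3 = 3 + m + w)
o((4 + 1)², 4) - 47*U(4) = (3 + 4 + (4 + 1)²) - 47*(-2) = (3 + 4 + 5²) + 94 = (3 + 4 + 25) + 94 = 32 + 94 = 126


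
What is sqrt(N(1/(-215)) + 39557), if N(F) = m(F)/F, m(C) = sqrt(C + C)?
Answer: sqrt(39557 - I*sqrt(430)) ≈ 198.89 - 0.0521*I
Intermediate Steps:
m(C) = sqrt(2)*sqrt(C) (m(C) = sqrt(2*C) = sqrt(2)*sqrt(C))
N(F) = sqrt(2)/sqrt(F) (N(F) = (sqrt(2)*sqrt(F))/F = sqrt(2)/sqrt(F))
sqrt(N(1/(-215)) + 39557) = sqrt(sqrt(2)/sqrt(1/(-215)) + 39557) = sqrt(sqrt(2)/sqrt(-1/215) + 39557) = sqrt(sqrt(2)*(-I*sqrt(215)) + 39557) = sqrt(-I*sqrt(430) + 39557) = sqrt(39557 - I*sqrt(430))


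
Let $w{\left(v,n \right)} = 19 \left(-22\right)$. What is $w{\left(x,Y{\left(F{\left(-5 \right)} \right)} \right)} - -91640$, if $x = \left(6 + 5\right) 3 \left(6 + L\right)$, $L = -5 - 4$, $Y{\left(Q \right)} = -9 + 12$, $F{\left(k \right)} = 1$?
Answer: $91222$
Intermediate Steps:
$Y{\left(Q \right)} = 3$
$L = -9$ ($L = -5 - 4 = -9$)
$x = -99$ ($x = \left(6 + 5\right) 3 \left(6 - 9\right) = 11 \cdot 3 \left(-3\right) = 33 \left(-3\right) = -99$)
$w{\left(v,n \right)} = -418$
$w{\left(x,Y{\left(F{\left(-5 \right)} \right)} \right)} - -91640 = -418 - -91640 = -418 + 91640 = 91222$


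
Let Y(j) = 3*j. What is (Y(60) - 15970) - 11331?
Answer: -27121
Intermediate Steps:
(Y(60) - 15970) - 11331 = (3*60 - 15970) - 11331 = (180 - 15970) - 11331 = -15790 - 11331 = -27121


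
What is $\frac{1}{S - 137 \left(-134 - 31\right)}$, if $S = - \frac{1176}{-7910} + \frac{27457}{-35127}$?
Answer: $\frac{19846755}{448623334238} \approx 4.4239 \cdot 10^{-5}$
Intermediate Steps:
$S = - \frac{12562537}{19846755}$ ($S = \left(-1176\right) \left(- \frac{1}{7910}\right) + 27457 \left(- \frac{1}{35127}\right) = \frac{84}{565} - \frac{27457}{35127} = - \frac{12562537}{19846755} \approx -0.63298$)
$\frac{1}{S - 137 \left(-134 - 31\right)} = \frac{1}{- \frac{12562537}{19846755} - 137 \left(-134 - 31\right)} = \frac{1}{- \frac{12562537}{19846755} - -22605} = \frac{1}{- \frac{12562537}{19846755} + 22605} = \frac{1}{\frac{448623334238}{19846755}} = \frac{19846755}{448623334238}$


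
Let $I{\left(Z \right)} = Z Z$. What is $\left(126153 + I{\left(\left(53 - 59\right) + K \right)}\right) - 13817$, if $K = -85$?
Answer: $120617$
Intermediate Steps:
$I{\left(Z \right)} = Z^{2}$
$\left(126153 + I{\left(\left(53 - 59\right) + K \right)}\right) - 13817 = \left(126153 + \left(\left(53 - 59\right) - 85\right)^{2}\right) - 13817 = \left(126153 + \left(-6 - 85\right)^{2}\right) - 13817 = \left(126153 + \left(-91\right)^{2}\right) - 13817 = \left(126153 + 8281\right) - 13817 = 134434 - 13817 = 120617$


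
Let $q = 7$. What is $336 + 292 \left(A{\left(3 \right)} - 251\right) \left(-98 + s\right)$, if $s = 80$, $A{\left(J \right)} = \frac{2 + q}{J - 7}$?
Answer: $1331418$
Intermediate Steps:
$A{\left(J \right)} = \frac{9}{-7 + J}$ ($A{\left(J \right)} = \frac{2 + 7}{J - 7} = \frac{9}{-7 + J}$)
$336 + 292 \left(A{\left(3 \right)} - 251\right) \left(-98 + s\right) = 336 + 292 \left(\frac{9}{-7 + 3} - 251\right) \left(-98 + 80\right) = 336 + 292 \left(\frac{9}{-4} - 251\right) \left(-18\right) = 336 + 292 \left(9 \left(- \frac{1}{4}\right) - 251\right) \left(-18\right) = 336 + 292 \left(- \frac{9}{4} - 251\right) \left(-18\right) = 336 + 292 \left(\left(- \frac{1013}{4}\right) \left(-18\right)\right) = 336 + 292 \cdot \frac{9117}{2} = 336 + 1331082 = 1331418$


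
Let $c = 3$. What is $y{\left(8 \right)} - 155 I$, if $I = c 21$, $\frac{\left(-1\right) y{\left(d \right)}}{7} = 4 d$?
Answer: $-9989$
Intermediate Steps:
$y{\left(d \right)} = - 28 d$ ($y{\left(d \right)} = - 7 \cdot 4 d = - 28 d$)
$I = 63$ ($I = 3 \cdot 21 = 63$)
$y{\left(8 \right)} - 155 I = \left(-28\right) 8 - 9765 = -224 - 9765 = -9989$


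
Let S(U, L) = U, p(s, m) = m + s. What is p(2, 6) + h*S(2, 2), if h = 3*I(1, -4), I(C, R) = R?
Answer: -16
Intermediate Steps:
h = -12 (h = 3*(-4) = -12)
p(2, 6) + h*S(2, 2) = (6 + 2) - 12*2 = 8 - 24 = -16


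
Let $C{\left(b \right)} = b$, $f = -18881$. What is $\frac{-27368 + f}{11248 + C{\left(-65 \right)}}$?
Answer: $- \frac{46249}{11183} \approx -4.1357$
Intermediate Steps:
$\frac{-27368 + f}{11248 + C{\left(-65 \right)}} = \frac{-27368 - 18881}{11248 - 65} = - \frac{46249}{11183}$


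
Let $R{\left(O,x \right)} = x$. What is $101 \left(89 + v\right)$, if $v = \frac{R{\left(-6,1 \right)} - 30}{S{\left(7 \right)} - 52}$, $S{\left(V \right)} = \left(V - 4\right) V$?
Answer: $\frac{281588}{31} \approx 9083.5$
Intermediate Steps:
$S{\left(V \right)} = V \left(-4 + V\right)$ ($S{\left(V \right)} = \left(-4 + V\right) V = V \left(-4 + V\right)$)
$v = \frac{29}{31}$ ($v = \frac{1 - 30}{7 \left(-4 + 7\right) - 52} = \frac{1 - 30}{7 \cdot 3 - 52} = - \frac{29}{21 - 52} = - \frac{29}{-31} = \left(-29\right) \left(- \frac{1}{31}\right) = \frac{29}{31} \approx 0.93548$)
$101 \left(89 + v\right) = 101 \left(89 + \frac{29}{31}\right) = 101 \cdot \frac{2788}{31} = \frac{281588}{31}$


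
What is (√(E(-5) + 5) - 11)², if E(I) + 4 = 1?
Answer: (11 - √2)² ≈ 91.887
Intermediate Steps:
E(I) = -3 (E(I) = -4 + 1 = -3)
(√(E(-5) + 5) - 11)² = (√(-3 + 5) - 11)² = (√2 - 11)² = (-11 + √2)²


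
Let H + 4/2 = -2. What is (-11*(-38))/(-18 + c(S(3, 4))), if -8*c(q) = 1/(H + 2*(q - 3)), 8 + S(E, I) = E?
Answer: -66880/2879 ≈ -23.230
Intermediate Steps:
H = -4 (H = -2 - 2 = -4)
S(E, I) = -8 + E
c(q) = -1/(8*(-10 + 2*q)) (c(q) = -1/(8*(-4 + 2*(q - 3))) = -1/(8*(-4 + 2*(-3 + q))) = -1/(8*(-4 + (-6 + 2*q))) = -1/(8*(-10 + 2*q)))
(-11*(-38))/(-18 + c(S(3, 4))) = (-11*(-38))/(-18 - 1/(-80 + 16*(-8 + 3))) = 418/(-18 - 1/(-80 + 16*(-5))) = 418/(-18 - 1/(-80 - 80)) = 418/(-18 - 1/(-160)) = 418/(-18 - 1*(-1/160)) = 418/(-18 + 1/160) = 418/(-2879/160) = 418*(-160/2879) = -66880/2879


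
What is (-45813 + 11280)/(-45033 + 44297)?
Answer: 34533/736 ≈ 46.920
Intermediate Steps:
(-45813 + 11280)/(-45033 + 44297) = -34533/(-736) = -34533*(-1/736) = 34533/736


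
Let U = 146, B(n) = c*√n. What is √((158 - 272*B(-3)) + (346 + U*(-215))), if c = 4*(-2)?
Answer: √(-30886 + 2176*I*√3) ≈ 10.703 + 176.07*I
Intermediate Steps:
c = -8
B(n) = -8*√n
√((158 - 272*B(-3)) + (346 + U*(-215))) = √((158 - (-2176)*√(-3)) + (346 + 146*(-215))) = √((158 - (-2176)*I*√3) + (346 - 31390)) = √((158 - (-2176)*I*√3) - 31044) = √((158 + 2176*I*√3) - 31044) = √(-30886 + 2176*I*√3)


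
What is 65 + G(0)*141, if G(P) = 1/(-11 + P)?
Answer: 574/11 ≈ 52.182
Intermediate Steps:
65 + G(0)*141 = 65 + 141/(-11 + 0) = 65 + 141/(-11) = 65 - 1/11*141 = 65 - 141/11 = 574/11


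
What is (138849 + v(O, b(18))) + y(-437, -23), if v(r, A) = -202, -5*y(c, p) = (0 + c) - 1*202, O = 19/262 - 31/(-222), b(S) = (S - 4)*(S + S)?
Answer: 693874/5 ≈ 1.3877e+5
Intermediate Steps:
b(S) = 2*S*(-4 + S) (b(S) = (-4 + S)*(2*S) = 2*S*(-4 + S))
O = 3085/14541 (O = 19*(1/262) - 31*(-1/222) = 19/262 + 31/222 = 3085/14541 ≈ 0.21216)
y(c, p) = 202/5 - c/5 (y(c, p) = -((0 + c) - 1*202)/5 = -(c - 202)/5 = -(-202 + c)/5 = 202/5 - c/5)
(138849 + v(O, b(18))) + y(-437, -23) = (138849 - 202) + (202/5 - ⅕*(-437)) = 138647 + (202/5 + 437/5) = 138647 + 639/5 = 693874/5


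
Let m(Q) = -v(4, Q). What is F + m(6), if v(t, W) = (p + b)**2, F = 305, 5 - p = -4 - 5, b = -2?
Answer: 161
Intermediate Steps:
p = 14 (p = 5 - (-4 - 5) = 5 - 1*(-9) = 5 + 9 = 14)
v(t, W) = 144 (v(t, W) = (14 - 2)**2 = 12**2 = 144)
m(Q) = -144 (m(Q) = -1*144 = -144)
F + m(6) = 305 - 144 = 161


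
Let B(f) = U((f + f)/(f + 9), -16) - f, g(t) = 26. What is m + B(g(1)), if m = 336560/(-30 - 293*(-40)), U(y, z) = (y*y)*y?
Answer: 43461286/7160125 ≈ 6.0699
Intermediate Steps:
U(y, z) = y**3 (U(y, z) = y**2*y = y**3)
B(f) = -f + 8*f**3/(9 + f)**3 (B(f) = ((f + f)/(f + 9))**3 - f = ((2*f)/(9 + f))**3 - f = (2*f/(9 + f))**3 - f = 8*f**3/(9 + f)**3 - f = -f + 8*f**3/(9 + f)**3)
m = 4808/167 (m = 336560/(-30 + 11720) = 336560/11690 = 336560*(1/11690) = 4808/167 ≈ 28.790)
m + B(g(1)) = 4808/167 + (-1*26 + 8*26**3/(9 + 26)**3) = 4808/167 + (-26 + 8*17576/35**3) = 4808/167 + (-26 + 8*17576*(1/42875)) = 4808/167 + (-26 + 140608/42875) = 4808/167 - 974142/42875 = 43461286/7160125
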